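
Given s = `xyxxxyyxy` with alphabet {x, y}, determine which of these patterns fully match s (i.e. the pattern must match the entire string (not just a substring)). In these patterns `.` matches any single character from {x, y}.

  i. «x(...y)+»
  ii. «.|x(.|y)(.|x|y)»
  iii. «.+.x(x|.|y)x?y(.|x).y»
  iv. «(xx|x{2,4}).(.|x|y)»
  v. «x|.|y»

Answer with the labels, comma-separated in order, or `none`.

iii

i → no match
ii → no match
iii → match
iv → no match
v → no match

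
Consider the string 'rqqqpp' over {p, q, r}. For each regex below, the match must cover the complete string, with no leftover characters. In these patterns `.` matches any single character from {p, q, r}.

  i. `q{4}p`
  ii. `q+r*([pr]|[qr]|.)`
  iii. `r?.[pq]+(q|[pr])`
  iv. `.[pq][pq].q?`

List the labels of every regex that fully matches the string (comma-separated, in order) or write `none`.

i → no match — must start with 'q'
ii → no match — must start with 'q'
iii → match
iv → no match

iii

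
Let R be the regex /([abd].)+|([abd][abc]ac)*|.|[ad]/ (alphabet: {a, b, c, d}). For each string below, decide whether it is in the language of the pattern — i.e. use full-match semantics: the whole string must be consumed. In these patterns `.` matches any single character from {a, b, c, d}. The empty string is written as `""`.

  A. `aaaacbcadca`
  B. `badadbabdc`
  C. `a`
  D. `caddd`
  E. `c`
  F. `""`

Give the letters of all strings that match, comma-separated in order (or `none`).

B, C, E, F

A. `aaaacbcadca` → no match
B. `badadbabdc` → match
C. `a` → match
D. `caddd` → no match
E. `c` → match
F. `""` → match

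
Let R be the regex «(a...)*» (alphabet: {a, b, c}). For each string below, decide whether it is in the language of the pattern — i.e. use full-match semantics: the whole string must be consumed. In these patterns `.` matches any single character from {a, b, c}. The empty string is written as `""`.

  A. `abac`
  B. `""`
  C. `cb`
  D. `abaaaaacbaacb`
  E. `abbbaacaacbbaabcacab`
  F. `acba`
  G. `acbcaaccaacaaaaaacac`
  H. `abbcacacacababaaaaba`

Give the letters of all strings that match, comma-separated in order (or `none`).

A, B, E, F, G, H

A → match
B → match
C → no match
D → no match
E → match
F → match
G → match
H → match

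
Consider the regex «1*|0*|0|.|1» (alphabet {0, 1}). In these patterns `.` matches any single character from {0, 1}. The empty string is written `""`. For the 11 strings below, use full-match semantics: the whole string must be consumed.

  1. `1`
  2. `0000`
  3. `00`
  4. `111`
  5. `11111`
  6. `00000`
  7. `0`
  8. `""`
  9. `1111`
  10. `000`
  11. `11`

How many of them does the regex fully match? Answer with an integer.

11

1 → match
2 → match
3 → match
4 → match
5 → match
6 → match
7 → match
8 → match
9 → match
10 → match
11 → match
Total matched: 11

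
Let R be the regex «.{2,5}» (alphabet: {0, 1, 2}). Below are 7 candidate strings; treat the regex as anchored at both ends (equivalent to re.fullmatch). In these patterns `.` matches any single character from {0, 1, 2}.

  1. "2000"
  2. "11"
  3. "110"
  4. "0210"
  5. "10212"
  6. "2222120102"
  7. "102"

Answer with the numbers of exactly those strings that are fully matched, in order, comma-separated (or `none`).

1 → match
2 → match
3 → match
4 → match
5 → match
6 → no match
7 → match

1, 2, 3, 4, 5, 7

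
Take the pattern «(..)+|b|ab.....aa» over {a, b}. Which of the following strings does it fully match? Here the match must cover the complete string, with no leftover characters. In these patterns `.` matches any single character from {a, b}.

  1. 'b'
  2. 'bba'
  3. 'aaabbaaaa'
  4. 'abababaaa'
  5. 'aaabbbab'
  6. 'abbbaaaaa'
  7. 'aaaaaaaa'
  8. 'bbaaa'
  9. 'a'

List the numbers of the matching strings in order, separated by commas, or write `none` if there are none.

1 → match
2 → no match
3 → no match
4 → match
5 → match
6 → match
7 → match
8 → no match
9 → no match

1, 4, 5, 6, 7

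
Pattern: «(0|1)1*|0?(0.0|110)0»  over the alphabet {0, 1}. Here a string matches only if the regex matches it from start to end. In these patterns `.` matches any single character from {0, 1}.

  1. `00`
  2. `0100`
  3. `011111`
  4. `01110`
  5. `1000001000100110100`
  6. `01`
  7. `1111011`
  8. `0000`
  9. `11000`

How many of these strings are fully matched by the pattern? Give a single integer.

1 → no match
2 → match
3 → match
4 → no match
5 → no match
6 → match
7 → no match
8 → match
9 → no match
Total matched: 4

4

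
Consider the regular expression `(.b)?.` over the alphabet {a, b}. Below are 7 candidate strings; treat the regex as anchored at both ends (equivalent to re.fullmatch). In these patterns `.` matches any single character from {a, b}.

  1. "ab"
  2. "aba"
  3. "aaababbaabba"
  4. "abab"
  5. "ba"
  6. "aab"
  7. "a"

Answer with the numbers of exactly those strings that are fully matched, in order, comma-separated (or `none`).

1 → no match
2 → match
3 → no match
4 → no match
5 → no match
6 → no match
7 → match

2, 7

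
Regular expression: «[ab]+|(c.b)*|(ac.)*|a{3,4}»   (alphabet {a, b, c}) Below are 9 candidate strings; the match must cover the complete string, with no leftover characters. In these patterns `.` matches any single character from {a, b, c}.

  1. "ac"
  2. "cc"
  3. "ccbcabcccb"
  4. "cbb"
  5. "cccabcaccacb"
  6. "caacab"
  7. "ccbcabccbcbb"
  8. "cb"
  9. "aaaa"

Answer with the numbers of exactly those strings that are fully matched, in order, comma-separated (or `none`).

4, 7, 9

1 → no match
2 → no match
3 → no match
4 → match
5 → no match
6 → no match
7 → match
8 → no match
9 → match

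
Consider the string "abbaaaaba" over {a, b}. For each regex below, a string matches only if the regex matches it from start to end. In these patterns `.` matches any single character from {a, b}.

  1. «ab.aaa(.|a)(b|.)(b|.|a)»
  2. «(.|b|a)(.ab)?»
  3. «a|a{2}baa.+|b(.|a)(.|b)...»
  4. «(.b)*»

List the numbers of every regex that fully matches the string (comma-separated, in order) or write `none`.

1 → match
2 → no match
3 → no match
4 → no match

1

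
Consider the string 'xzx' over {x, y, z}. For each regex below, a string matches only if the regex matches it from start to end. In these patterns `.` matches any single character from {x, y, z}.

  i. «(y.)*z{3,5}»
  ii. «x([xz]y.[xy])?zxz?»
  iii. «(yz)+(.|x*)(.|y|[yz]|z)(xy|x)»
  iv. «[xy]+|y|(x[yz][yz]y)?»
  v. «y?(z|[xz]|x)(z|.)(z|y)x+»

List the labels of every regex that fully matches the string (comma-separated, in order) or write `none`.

ii

i → no match — must end with 'z'
ii → match
iii → no match — must start with 'yz'
iv → no match
v → no match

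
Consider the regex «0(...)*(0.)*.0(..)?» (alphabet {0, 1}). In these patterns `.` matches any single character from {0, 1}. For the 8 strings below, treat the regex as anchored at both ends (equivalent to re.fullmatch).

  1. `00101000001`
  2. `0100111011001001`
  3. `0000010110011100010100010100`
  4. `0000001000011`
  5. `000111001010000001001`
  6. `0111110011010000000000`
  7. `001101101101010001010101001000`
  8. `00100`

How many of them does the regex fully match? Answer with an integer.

1 → match
2 → match
3 → match
4 → match
5 → match
6 → match
7 → match
8 → match
Total matched: 8

8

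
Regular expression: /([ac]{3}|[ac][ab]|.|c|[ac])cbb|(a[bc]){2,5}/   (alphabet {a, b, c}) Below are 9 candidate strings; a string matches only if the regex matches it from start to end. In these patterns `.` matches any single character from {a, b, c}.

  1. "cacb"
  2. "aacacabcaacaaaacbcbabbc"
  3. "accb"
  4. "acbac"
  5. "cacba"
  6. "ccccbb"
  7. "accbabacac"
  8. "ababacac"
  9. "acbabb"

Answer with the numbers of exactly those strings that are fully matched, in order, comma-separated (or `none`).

6, 8

1. "cacb" → no match
2 → no match
3. "accb" → no match
4. "acbac" → no match
5. "cacba" → no match
6. "ccccbb" → match
7. "accbabacac" → no match
8. "ababacac" → match
9. "acbabb" → no match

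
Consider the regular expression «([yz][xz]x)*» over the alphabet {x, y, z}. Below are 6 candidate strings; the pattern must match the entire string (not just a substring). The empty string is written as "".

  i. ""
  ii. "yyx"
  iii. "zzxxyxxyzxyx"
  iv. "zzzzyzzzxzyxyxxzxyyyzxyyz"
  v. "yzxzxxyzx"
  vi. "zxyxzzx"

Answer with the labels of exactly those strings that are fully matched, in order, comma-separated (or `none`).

i → match
ii → no match
iii → no match
iv → no match
v → match
vi → no match

i, v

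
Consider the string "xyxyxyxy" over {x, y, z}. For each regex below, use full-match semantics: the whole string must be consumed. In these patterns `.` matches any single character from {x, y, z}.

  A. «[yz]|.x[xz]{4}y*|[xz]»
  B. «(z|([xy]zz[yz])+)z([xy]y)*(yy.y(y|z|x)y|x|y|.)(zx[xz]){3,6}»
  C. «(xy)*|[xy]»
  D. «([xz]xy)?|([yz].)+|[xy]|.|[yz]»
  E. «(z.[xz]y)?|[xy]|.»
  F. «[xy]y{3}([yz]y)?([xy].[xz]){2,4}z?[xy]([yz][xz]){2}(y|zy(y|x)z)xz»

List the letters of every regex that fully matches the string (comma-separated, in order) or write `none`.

A → no match
B → no match
C → match
D → no match
E → no match
F → no match — must end with "xz"

C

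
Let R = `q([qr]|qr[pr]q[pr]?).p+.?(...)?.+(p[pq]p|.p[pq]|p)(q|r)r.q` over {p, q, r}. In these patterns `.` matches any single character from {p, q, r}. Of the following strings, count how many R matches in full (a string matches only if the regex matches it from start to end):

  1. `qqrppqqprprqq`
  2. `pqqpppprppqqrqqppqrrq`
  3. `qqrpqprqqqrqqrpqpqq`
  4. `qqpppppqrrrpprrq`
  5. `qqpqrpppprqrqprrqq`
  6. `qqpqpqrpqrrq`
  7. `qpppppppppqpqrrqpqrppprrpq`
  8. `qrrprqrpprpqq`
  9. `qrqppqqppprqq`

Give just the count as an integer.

1 → no match
2 → no match — must start with `q`
3 → no match
4 → no match
5 → no match
6. `qqpqpqrpqrrq` → no match
7 → no match
8 → no match
9 → no match
Total matched: 0

0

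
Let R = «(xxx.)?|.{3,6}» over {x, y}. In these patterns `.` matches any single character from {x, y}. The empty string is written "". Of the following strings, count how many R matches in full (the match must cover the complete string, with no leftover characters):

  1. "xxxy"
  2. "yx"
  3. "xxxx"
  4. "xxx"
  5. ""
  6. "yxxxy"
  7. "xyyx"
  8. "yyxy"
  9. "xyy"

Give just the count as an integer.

1 → match
2 → no match
3 → match
4 → match
5 → match
6 → match
7 → match
8 → match
9 → match
Total matched: 8

8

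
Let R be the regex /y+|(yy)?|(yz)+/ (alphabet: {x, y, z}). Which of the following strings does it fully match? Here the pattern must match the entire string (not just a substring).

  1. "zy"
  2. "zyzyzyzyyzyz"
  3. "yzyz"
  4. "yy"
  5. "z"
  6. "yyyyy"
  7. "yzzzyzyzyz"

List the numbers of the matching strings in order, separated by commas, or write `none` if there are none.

3, 4, 6

1. "zy" → no match
2. "zyzyzyzyyzyz" → no match
3. "yzyz" → match
4. "yy" → match
5. "z" → no match
6. "yyyyy" → match
7. "yzzzyzyzyz" → no match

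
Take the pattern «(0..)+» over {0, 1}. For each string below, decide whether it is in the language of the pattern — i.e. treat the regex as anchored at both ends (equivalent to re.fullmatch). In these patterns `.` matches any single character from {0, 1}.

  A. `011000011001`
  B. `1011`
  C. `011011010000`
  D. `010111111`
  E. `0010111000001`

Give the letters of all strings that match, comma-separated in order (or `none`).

A, C

A → match
B → no match — must start with `0`
C → match
D → no match
E → no match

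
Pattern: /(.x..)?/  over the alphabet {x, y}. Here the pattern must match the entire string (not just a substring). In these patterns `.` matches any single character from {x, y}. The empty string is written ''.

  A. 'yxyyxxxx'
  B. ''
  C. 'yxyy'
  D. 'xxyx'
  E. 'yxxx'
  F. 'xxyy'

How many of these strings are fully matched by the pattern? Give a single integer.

A → no match
B → match
C → match
D → match
E → match
F → match
Total matched: 5

5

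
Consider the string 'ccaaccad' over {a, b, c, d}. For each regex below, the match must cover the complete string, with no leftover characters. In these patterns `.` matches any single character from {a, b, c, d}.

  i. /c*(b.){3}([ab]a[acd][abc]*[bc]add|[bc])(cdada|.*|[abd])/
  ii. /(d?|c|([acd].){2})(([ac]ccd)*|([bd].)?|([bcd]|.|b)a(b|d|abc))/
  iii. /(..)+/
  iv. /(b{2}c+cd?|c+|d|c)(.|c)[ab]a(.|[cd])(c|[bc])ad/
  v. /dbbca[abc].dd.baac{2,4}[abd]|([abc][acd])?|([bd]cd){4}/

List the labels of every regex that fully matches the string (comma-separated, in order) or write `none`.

iii, iv

i → no match
ii → no match
iii → match
iv → match
v → no match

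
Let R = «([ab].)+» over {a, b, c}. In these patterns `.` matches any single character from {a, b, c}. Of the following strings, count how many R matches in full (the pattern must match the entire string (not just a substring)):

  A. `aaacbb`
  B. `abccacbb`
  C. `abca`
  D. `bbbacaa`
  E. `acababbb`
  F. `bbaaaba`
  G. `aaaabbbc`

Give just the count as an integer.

A → match
B → no match
C → no match
D → no match
E → match
F → no match
G → match
Total matched: 3

3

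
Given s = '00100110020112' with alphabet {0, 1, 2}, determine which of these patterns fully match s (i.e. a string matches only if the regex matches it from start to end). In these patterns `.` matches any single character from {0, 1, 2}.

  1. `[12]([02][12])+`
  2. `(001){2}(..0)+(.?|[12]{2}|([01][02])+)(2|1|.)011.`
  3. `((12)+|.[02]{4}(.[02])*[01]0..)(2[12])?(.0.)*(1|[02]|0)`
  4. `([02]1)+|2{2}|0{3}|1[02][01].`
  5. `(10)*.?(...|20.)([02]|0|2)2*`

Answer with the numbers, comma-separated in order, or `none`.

1 → no match
2 → match
3 → no match
4 → no match
5 → no match

2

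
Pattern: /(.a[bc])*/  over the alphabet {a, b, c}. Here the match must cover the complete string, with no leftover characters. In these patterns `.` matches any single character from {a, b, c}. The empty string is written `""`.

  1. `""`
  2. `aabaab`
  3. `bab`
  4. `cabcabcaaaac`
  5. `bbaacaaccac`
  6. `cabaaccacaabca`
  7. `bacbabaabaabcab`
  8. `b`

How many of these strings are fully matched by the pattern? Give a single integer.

1 → match
2 → match
3 → match
4 → no match
5 → no match
6 → no match
7 → match
8 → no match
Total matched: 4

4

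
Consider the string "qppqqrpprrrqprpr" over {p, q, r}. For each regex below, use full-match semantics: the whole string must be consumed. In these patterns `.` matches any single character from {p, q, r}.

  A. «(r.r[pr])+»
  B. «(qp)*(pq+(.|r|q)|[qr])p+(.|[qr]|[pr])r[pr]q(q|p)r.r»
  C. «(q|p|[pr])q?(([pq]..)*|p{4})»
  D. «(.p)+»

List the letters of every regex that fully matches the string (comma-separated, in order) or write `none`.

A → no match — must start with "r"
B → match
C → no match
D → no match — must end with "p"

B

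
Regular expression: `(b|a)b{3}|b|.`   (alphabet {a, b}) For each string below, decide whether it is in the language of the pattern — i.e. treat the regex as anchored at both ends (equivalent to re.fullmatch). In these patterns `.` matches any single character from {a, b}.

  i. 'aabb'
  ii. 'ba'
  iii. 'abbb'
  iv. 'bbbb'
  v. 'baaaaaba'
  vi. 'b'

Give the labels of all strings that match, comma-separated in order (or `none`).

iii, iv, vi

i → no match
ii → no match
iii → match
iv → match
v → no match
vi → match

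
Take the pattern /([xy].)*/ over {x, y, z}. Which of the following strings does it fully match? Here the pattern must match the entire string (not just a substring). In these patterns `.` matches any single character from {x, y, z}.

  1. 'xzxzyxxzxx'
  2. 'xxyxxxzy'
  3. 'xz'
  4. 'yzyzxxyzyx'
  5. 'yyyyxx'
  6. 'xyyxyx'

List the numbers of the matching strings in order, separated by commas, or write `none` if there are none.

1 → match
2 → no match
3 → match
4 → match
5 → match
6 → match

1, 3, 4, 5, 6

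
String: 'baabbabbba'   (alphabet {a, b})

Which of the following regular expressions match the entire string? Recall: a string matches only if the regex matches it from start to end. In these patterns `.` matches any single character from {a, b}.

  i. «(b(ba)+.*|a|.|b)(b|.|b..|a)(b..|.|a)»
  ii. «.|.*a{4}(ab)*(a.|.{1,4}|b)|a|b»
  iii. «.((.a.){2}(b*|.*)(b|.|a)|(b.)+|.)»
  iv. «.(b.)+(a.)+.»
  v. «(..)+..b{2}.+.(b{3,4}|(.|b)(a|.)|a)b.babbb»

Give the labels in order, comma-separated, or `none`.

iii

i → no match
ii → no match
iii → match
iv → no match
v → no match — must end with 'babbb'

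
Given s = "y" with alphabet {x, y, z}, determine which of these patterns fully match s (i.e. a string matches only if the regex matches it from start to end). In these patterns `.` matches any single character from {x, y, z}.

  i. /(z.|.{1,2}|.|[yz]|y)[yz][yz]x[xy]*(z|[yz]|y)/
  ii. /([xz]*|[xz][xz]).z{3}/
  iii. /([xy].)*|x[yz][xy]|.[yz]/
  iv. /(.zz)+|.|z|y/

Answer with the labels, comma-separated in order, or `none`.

iv

i → no match
ii → no match — must end with "z"
iii → no match
iv → match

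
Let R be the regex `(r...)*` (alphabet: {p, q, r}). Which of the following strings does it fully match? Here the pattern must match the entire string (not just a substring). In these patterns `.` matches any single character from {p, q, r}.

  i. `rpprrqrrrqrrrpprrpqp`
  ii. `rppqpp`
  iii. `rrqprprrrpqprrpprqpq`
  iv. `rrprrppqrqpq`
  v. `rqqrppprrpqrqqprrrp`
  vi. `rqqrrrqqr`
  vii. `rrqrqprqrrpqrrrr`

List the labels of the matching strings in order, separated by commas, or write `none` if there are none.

i → match
ii. `rppqpp` → no match
iii → match
iv. `rrprrppqrqpq` → match
v → no match
vi. `rqqrrrqqr` → no match
vii → no match

i, iii, iv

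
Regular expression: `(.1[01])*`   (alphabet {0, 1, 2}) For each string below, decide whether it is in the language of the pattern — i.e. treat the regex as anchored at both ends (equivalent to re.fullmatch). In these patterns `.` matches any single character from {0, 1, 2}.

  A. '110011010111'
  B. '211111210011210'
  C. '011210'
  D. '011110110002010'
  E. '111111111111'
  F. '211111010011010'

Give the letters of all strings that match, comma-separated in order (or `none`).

A, B, C, E, F

A → match
B → match
C → match
D → no match
E → match
F → match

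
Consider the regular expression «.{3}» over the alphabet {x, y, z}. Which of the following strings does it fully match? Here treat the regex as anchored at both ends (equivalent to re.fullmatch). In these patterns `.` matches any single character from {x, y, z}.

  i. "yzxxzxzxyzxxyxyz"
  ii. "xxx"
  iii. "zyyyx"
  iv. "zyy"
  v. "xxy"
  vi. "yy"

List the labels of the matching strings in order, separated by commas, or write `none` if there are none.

ii, iv, v

i → no match
ii → match
iii → no match
iv → match
v → match
vi → no match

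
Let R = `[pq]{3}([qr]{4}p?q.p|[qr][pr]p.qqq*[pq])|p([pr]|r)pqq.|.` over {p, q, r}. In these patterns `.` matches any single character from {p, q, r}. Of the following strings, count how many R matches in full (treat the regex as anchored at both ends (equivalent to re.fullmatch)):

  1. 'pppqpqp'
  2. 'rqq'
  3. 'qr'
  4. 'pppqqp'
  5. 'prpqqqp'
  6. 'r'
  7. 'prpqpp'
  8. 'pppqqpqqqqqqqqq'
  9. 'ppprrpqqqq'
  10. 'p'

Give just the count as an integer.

4

1 → no match
2 → no match
3 → no match
4 → match
5 → no match
6 → match
7 → no match
8 → no match
9 → match
10 → match
Total matched: 4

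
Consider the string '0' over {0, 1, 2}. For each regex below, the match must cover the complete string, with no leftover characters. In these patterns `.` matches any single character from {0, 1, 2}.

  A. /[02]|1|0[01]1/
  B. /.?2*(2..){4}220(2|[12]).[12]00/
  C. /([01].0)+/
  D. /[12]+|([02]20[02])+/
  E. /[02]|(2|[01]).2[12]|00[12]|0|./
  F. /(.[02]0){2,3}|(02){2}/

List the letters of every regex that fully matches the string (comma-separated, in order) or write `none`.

A, E

A → match
B → no match — must end with '00'
C → no match
D → no match
E → match
F → no match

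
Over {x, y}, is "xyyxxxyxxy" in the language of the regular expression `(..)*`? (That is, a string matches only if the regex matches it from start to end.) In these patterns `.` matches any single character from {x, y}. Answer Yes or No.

Yes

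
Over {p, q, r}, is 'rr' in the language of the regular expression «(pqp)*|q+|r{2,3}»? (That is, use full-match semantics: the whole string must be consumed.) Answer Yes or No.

Yes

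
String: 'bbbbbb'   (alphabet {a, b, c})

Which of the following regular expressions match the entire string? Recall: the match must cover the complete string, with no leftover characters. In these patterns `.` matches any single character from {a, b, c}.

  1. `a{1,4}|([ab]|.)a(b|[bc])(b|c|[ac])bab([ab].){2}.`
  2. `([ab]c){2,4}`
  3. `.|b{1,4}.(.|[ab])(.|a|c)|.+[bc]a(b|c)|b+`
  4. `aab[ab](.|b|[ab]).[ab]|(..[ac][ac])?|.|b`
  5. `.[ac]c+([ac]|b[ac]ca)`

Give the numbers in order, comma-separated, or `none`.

3

1 → no match
2 → no match — must end with 'c'
3 → match
4 → no match
5 → no match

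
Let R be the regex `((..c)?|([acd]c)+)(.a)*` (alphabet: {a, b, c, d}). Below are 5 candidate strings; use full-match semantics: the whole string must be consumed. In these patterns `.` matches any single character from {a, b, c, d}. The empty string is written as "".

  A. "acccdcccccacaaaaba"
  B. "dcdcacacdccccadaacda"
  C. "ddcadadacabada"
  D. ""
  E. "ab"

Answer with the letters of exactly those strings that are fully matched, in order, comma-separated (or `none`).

A, D

A → match
B → no match
C → no match
D. "" → match
E. "ab" → no match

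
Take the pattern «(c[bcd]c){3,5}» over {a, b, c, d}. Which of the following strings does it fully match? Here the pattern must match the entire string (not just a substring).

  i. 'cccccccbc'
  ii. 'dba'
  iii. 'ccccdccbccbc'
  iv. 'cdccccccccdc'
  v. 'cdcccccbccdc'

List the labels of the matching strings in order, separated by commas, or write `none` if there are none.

i, iii, iv, v

i → match
ii → no match — must start with 'c'
iii → match
iv → match
v → match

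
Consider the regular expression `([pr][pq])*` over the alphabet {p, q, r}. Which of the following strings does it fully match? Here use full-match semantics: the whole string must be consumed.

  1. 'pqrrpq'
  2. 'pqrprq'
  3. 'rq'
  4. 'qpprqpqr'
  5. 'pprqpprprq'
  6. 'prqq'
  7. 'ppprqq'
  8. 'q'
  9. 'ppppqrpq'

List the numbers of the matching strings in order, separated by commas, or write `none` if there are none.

2, 3, 5

1 → no match
2 → match
3 → match
4 → no match
5 → match
6 → no match
7 → no match
8 → no match
9 → no match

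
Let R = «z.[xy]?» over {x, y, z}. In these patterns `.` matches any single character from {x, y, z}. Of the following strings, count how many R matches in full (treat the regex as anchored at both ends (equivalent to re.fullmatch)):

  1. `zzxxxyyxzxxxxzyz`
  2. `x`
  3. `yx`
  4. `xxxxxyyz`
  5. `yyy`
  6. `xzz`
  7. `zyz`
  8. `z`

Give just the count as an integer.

1 → no match
2 → no match — must start with `z`
3 → no match — must start with `z`
4 → no match — must start with `z`
5 → no match — must start with `z`
6 → no match — must start with `z`
7 → no match
8 → no match
Total matched: 0

0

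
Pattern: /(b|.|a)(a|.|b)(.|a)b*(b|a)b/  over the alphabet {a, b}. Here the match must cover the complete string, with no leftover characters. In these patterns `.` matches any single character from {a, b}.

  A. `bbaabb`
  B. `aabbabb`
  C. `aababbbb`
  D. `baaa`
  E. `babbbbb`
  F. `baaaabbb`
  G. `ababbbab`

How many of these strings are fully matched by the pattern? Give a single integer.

A → no match
B → no match
C → no match
D → no match — must end with `b`
E → match
F → no match
G → match
Total matched: 2

2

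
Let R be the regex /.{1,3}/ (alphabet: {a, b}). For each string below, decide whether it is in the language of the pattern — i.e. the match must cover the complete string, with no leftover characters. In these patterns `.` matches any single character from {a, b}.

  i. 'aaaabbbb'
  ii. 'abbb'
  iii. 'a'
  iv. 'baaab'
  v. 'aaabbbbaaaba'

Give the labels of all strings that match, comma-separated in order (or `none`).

i → no match
ii → no match
iii → match
iv → no match
v → no match

iii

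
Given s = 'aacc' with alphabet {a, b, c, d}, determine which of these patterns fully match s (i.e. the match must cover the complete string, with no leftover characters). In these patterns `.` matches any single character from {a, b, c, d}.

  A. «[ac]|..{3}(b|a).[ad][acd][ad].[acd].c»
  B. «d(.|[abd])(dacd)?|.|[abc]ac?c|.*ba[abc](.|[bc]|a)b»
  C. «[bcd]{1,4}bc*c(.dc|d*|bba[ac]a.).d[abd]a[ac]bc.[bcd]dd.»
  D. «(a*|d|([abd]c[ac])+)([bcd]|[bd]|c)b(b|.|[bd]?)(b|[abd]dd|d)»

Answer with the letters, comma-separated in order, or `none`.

B

A → no match
B → match
C → no match
D → no match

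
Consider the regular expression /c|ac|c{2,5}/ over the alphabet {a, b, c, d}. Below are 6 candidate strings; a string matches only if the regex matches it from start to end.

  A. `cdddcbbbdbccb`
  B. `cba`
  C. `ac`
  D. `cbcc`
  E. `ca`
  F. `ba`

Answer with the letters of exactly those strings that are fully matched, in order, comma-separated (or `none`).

A → no match
B. `cba` → no match
C. `ac` → match
D. `cbcc` → no match
E. `ca` → no match
F. `ba` → no match

C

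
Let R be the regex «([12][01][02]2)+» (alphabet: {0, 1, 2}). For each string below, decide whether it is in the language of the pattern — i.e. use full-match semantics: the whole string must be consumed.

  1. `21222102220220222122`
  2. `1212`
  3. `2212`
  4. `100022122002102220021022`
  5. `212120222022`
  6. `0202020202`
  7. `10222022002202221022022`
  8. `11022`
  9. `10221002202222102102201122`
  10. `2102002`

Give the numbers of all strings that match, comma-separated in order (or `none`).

none

1 → no match
2 → no match
3 → no match
4 → no match
5 → no match
6 → no match
7 → no match
8 → no match
9 → no match
10 → no match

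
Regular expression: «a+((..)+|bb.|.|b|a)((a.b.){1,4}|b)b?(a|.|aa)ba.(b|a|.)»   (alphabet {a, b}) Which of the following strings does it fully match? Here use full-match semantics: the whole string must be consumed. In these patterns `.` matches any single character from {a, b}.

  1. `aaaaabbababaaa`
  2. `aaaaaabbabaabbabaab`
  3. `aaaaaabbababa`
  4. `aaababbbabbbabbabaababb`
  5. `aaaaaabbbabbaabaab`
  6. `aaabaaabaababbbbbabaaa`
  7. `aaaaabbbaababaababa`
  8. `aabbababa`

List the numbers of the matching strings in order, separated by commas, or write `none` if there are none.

1, 2, 3, 4, 5, 6, 7, 8

1 → match
2 → match
3 → match
4 → match
5 → match
6 → match
7 → match
8 → match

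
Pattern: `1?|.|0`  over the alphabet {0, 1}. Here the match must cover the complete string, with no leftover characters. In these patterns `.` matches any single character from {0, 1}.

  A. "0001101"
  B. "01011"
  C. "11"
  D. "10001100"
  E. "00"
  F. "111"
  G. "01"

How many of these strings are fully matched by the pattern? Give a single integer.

A → no match
B → no match
C → no match
D → no match
E → no match
F → no match
G → no match
Total matched: 0

0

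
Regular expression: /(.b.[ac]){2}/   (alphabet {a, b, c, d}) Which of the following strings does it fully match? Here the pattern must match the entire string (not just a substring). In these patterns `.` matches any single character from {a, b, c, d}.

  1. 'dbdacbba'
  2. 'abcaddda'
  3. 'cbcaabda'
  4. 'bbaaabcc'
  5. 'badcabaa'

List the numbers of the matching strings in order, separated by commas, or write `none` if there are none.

1 → match
2 → no match
3 → match
4 → match
5 → no match

1, 3, 4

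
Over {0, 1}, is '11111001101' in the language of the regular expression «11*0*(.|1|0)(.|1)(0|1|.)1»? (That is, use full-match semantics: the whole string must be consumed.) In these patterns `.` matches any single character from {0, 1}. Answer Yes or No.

Yes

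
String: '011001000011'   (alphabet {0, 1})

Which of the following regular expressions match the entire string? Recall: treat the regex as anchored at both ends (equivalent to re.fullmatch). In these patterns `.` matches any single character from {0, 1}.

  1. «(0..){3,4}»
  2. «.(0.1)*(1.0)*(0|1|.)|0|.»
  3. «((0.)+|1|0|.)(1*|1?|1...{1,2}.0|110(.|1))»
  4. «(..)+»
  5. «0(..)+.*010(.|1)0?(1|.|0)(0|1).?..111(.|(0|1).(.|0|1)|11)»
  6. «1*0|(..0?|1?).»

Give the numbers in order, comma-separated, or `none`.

1, 4

1 → match
2 → no match
3 → no match
4 → match
5 → no match
6 → no match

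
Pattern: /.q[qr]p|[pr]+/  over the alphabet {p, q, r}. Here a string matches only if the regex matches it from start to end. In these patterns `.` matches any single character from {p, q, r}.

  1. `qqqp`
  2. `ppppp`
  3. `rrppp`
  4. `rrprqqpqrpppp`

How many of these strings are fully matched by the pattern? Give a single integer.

1 → match
2 → match
3 → match
4 → no match
Total matched: 3

3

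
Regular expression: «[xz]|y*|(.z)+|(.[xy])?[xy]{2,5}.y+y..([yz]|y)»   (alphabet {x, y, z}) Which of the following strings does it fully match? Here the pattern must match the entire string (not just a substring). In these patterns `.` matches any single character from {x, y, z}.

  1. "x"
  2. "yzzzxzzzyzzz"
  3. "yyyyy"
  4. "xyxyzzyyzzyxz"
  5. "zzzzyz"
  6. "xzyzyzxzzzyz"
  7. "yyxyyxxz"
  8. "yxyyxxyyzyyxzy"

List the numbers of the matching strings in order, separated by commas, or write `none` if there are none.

1, 2, 3, 5, 6, 7

1 → match
2 → match
3 → match
4 → no match
5 → match
6 → match
7 → match
8 → no match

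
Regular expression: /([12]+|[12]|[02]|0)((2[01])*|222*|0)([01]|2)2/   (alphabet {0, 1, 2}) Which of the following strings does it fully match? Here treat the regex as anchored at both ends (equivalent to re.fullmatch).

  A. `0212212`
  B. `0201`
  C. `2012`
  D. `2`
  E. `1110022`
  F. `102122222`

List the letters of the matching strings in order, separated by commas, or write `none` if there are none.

A. `0212212` → no match
B. `0201` → no match — must end with `2`
C. `2012` → match
D. `2` → no match
E. `1110022` → no match
F. `102122222` → no match

C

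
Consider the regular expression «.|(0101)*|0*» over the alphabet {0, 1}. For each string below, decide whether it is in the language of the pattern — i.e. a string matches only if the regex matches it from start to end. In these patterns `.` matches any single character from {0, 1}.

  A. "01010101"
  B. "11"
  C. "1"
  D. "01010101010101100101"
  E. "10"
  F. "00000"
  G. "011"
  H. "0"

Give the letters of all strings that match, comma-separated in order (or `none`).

A, C, F, H

A → match
B → no match
C → match
D → no match
E → no match
F → match
G → no match
H → match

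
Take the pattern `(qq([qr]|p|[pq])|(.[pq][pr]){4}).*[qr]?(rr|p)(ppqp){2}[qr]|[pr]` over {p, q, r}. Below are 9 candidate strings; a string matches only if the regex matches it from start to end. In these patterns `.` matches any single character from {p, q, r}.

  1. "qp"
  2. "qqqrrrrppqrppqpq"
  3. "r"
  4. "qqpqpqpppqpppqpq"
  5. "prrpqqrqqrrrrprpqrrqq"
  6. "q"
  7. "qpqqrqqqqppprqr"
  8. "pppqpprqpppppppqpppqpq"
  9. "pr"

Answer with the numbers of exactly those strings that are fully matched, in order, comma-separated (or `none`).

1 → no match
2 → no match
3 → match
4 → match
5 → no match
6 → no match
7 → no match
8 → match
9 → no match

3, 4, 8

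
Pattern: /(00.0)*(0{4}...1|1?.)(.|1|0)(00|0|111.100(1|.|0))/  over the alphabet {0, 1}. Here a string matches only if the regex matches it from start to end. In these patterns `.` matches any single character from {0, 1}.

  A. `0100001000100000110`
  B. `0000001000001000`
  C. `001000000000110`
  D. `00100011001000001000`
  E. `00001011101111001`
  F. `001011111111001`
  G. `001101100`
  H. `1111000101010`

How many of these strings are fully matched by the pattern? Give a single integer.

3

A → no match
B → match
C → match
D → no match
E → no match
F → match
G. `001101100` → no match
H → no match
Total matched: 3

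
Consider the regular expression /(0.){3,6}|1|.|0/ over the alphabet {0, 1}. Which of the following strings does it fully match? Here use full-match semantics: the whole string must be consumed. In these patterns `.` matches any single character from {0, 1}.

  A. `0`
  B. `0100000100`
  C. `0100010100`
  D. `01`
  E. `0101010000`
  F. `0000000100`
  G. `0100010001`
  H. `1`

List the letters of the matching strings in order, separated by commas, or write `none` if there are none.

A, B, C, E, F, G, H

A → match
B → match
C → match
D → no match
E → match
F → match
G → match
H → match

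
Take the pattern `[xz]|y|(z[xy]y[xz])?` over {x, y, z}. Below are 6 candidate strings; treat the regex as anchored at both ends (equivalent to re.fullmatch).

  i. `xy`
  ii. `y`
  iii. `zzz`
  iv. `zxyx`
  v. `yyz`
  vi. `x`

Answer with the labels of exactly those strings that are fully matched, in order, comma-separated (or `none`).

i. `xy` → no match
ii. `y` → match
iii. `zzz` → no match
iv. `zxyx` → match
v. `yyz` → no match
vi. `x` → match

ii, iv, vi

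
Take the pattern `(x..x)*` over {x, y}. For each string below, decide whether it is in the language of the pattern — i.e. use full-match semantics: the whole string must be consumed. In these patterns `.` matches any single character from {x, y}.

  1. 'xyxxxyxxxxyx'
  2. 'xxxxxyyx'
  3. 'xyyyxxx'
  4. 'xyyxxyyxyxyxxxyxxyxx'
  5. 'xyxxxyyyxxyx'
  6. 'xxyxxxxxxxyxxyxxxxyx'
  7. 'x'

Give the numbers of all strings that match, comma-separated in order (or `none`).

1 → match
2 → match
3 → no match
4 → no match
5 → no match
6 → match
7 → no match

1, 2, 6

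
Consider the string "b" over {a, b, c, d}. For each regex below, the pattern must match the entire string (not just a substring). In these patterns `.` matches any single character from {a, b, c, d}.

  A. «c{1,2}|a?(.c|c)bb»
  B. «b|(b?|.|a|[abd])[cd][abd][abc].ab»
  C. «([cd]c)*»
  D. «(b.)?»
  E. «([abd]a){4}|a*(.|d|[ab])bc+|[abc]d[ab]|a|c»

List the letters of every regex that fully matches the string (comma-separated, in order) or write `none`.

B

A → no match
B → match
C → no match
D → no match
E → no match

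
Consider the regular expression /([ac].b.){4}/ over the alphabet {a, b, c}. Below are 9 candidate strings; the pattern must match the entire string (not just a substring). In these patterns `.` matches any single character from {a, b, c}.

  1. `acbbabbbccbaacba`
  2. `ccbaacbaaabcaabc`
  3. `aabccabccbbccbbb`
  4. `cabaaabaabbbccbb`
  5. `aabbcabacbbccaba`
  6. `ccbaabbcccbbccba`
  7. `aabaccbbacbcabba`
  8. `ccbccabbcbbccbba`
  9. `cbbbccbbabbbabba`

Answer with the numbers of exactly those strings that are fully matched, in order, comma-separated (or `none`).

1, 2, 3, 4, 5, 6, 7, 8, 9

1 → match
2 → match
3 → match
4 → match
5 → match
6 → match
7 → match
8 → match
9 → match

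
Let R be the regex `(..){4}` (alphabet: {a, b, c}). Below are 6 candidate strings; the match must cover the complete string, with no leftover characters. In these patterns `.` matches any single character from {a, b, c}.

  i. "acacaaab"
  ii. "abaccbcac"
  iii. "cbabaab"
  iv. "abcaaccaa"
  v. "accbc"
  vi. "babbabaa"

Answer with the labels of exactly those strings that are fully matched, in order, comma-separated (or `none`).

i, vi

i → match
ii → no match
iii → no match
iv → no match
v → no match
vi → match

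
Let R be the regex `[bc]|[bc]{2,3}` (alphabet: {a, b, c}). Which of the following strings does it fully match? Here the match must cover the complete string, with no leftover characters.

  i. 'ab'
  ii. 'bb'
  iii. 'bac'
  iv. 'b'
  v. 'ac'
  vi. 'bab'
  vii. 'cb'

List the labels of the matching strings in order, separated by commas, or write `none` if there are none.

i → no match
ii → match
iii → no match
iv → match
v → no match
vi → no match
vii → match

ii, iv, vii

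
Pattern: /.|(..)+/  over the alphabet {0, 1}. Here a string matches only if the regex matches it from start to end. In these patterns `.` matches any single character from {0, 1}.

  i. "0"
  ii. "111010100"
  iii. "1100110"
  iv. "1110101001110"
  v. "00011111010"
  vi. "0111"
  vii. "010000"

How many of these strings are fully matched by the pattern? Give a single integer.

i → match
ii → no match
iii → no match
iv → no match
v → no match
vi → match
vii → match
Total matched: 3

3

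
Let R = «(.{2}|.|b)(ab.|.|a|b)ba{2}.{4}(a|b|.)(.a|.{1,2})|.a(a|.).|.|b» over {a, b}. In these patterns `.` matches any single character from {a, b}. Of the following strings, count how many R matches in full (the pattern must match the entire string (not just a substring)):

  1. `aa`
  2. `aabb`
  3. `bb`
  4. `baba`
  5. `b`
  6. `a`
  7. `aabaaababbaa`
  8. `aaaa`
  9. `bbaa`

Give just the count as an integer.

1 → no match
2 → match
3 → no match
4 → match
5 → match
6 → match
7 → match
8 → match
9 → no match
Total matched: 6

6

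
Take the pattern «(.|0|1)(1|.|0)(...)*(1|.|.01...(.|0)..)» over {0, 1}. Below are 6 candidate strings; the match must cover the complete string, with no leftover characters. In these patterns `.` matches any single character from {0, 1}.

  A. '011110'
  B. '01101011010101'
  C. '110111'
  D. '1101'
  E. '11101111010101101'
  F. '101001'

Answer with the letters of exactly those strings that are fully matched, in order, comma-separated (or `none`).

A, C, F

A → match
B → no match
C → match
D → no match
E → no match
F → match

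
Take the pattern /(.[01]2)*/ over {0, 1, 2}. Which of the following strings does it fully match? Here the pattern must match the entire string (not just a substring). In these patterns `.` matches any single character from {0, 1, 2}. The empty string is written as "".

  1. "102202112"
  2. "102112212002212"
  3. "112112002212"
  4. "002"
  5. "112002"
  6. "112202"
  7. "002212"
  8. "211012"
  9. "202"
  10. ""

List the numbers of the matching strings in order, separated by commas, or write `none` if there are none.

1 → match
2 → match
3 → match
4 → match
5 → match
6 → match
7 → match
8 → no match
9 → match
10 → match

1, 2, 3, 4, 5, 6, 7, 9, 10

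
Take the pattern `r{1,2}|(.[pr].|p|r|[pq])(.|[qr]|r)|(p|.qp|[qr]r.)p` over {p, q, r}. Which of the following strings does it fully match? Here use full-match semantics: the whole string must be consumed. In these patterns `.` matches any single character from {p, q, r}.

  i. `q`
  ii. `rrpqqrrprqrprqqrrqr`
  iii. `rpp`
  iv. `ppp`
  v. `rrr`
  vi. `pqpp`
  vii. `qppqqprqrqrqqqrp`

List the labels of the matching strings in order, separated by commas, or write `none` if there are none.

i. `q` → no match
ii → no match
iii. `rpp` → no match
iv. `ppp` → no match
v. `rrr` → no match
vi. `pqpp` → match
vii → no match

vi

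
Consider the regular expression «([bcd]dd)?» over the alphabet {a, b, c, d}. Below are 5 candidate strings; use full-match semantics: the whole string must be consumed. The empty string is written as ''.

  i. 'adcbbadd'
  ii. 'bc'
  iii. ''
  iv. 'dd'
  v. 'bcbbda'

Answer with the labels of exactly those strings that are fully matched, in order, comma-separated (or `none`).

i → no match
ii → no match
iii → match
iv → no match
v → no match

iii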